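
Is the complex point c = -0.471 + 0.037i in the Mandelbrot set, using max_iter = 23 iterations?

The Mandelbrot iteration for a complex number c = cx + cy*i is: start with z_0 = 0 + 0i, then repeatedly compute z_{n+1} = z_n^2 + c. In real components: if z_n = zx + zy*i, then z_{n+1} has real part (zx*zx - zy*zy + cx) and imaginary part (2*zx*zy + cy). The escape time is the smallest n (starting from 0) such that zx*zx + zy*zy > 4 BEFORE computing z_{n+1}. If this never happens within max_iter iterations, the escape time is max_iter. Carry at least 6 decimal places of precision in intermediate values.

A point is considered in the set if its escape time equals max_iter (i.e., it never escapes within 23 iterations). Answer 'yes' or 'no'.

z_0 = 0 + 0i, c = -0.4710 + 0.0370i
Iter 1: z = -0.4710 + 0.0370i, |z|^2 = 0.2232
Iter 2: z = -0.2505 + 0.0021i, |z|^2 = 0.0628
Iter 3: z = -0.4082 + 0.0359i, |z|^2 = 0.1680
Iter 4: z = -0.3056 + 0.0077i, |z|^2 = 0.0935
Iter 5: z = -0.3776 + 0.0323i, |z|^2 = 0.1437
Iter 6: z = -0.3294 + 0.0126i, |z|^2 = 0.1087
Iter 7: z = -0.3626 + 0.0287i, |z|^2 = 0.1323
Iter 8: z = -0.3403 + 0.0162i, |z|^2 = 0.1161
Iter 9: z = -0.3554 + 0.0260i, |z|^2 = 0.1270
Iter 10: z = -0.3453 + 0.0185i, |z|^2 = 0.1196
Iter 11: z = -0.3521 + 0.0242i, |z|^2 = 0.1246
Iter 12: z = -0.3476 + 0.0200i, |z|^2 = 0.1212
Iter 13: z = -0.3506 + 0.0231i, |z|^2 = 0.1234
Iter 14: z = -0.3486 + 0.0208i, |z|^2 = 0.1220
Iter 15: z = -0.3499 + 0.0225i, |z|^2 = 0.1229
Iter 16: z = -0.3491 + 0.0213i, |z|^2 = 0.1223
Iter 17: z = -0.3496 + 0.0222i, |z|^2 = 0.1227
Iter 18: z = -0.3493 + 0.0215i, |z|^2 = 0.1225
Iter 19: z = -0.3495 + 0.0220i, |z|^2 = 0.1226
Iter 20: z = -0.3494 + 0.0216i, |z|^2 = 0.1225
Iter 21: z = -0.3494 + 0.0219i, |z|^2 = 0.1226
Iter 22: z = -0.3494 + 0.0217i, |z|^2 = 0.1225
Did not escape in 23 iterations → in set

Answer: yes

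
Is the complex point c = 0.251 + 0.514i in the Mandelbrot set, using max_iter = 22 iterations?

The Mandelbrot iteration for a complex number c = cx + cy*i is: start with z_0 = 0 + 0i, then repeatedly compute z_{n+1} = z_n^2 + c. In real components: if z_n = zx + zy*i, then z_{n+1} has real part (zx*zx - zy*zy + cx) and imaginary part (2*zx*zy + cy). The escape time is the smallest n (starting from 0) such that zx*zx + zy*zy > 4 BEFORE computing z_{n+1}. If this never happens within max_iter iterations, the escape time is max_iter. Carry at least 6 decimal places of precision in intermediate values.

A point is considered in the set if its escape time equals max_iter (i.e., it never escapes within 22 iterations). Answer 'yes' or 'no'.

Answer: yes

Derivation:
z_0 = 0 + 0i, c = 0.2510 + 0.5140i
Iter 1: z = 0.2510 + 0.5140i, |z|^2 = 0.3272
Iter 2: z = 0.0498 + 0.7720i, |z|^2 = 0.5985
Iter 3: z = -0.3425 + 0.5909i, |z|^2 = 0.4665
Iter 4: z = 0.0192 + 0.1092i, |z|^2 = 0.0123
Iter 5: z = 0.2394 + 0.5182i, |z|^2 = 0.3259
Iter 6: z = 0.0398 + 0.7622i, |z|^2 = 0.5825
Iter 7: z = -0.3283 + 0.5747i, |z|^2 = 0.4381
Iter 8: z = 0.0285 + 0.1367i, |z|^2 = 0.0195
Iter 9: z = 0.2331 + 0.5218i, |z|^2 = 0.3266
Iter 10: z = 0.0331 + 0.7573i, |z|^2 = 0.5746
Iter 11: z = -0.3214 + 0.5641i, |z|^2 = 0.4215
Iter 12: z = 0.0361 + 0.1514i, |z|^2 = 0.0242
Iter 13: z = 0.2294 + 0.5249i, |z|^2 = 0.3282
Iter 14: z = 0.0281 + 0.7548i, |z|^2 = 0.5705
Iter 15: z = -0.3180 + 0.5564i, |z|^2 = 0.4107
Iter 16: z = 0.0425 + 0.1602i, |z|^2 = 0.0275
Iter 17: z = 0.2272 + 0.5276i, |z|^2 = 0.3300
Iter 18: z = 0.0242 + 0.7537i, |z|^2 = 0.5687
Iter 19: z = -0.3165 + 0.5505i, |z|^2 = 0.4032
Iter 20: z = 0.0481 + 0.1656i, |z|^2 = 0.0297
Iter 21: z = 0.2259 + 0.5299i, |z|^2 = 0.3319
Did not escape in 22 iterations → in set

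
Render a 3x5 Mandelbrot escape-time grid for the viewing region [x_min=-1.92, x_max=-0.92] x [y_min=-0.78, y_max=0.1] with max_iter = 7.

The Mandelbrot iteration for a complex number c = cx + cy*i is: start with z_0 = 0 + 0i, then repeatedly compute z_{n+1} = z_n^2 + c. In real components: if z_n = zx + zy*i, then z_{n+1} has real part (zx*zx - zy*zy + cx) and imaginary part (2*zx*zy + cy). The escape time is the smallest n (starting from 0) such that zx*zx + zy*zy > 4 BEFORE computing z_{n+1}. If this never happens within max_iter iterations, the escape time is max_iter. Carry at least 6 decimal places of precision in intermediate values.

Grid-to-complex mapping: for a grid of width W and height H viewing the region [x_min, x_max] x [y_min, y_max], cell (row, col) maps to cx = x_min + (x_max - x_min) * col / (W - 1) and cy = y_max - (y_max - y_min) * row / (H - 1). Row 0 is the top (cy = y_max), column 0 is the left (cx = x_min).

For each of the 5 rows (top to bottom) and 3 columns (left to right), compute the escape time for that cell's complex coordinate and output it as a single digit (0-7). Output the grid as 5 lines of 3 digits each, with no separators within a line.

Answer: 477
477
357
235
134

Derivation:
(row=0, col=0): c = -1.9200 + 0.1000i → escape time 4
(row=0, col=1): c = -1.4200 + 0.1000i → escape time 7
(row=0, col=2): c = -0.9200 + 0.1000i → escape time 7
(row=1, col=0): c = -1.9200 + -0.1200i → escape time 4
(row=1, col=1): c = -1.4200 + -0.1200i → escape time 7
(row=1, col=2): c = -0.9200 + -0.1200i → escape time 7
(row=2, col=0): c = -1.9200 + -0.3400i → escape time 3
(row=2, col=1): c = -1.4200 + -0.3400i → escape time 5
(row=2, col=2): c = -0.9200 + -0.3400i → escape time 7
(row=3, col=0): c = -1.9200 + -0.5600i → escape time 2
(row=3, col=1): c = -1.4200 + -0.5600i → escape time 3
(row=3, col=2): c = -0.9200 + -0.5600i → escape time 5
(row=4, col=0): c = -1.9200 + -0.7800i → escape time 1
(row=4, col=1): c = -1.4200 + -0.7800i → escape time 3
(row=4, col=2): c = -0.9200 + -0.7800i → escape time 4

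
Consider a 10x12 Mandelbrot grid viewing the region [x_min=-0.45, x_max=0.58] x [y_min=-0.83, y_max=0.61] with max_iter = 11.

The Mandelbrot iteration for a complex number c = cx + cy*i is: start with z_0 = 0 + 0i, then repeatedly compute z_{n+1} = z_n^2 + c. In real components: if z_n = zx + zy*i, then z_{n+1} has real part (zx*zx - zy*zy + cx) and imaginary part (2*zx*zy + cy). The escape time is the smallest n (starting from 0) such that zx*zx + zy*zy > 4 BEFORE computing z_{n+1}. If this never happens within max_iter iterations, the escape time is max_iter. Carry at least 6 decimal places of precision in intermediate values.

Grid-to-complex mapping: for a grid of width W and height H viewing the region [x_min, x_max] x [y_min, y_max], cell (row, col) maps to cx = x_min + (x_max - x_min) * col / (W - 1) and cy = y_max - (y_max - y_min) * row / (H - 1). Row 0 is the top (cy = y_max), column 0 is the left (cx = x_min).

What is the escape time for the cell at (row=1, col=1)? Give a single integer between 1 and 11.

z_0 = 0 + 0i, c = -0.3356 + 0.4791i
Iter 1: z = -0.3356 + 0.4791i, |z|^2 = 0.3421
Iter 2: z = -0.4525 + 0.1576i, |z|^2 = 0.2296
Iter 3: z = -0.1556 + 0.3365i, |z|^2 = 0.1375
Iter 4: z = -0.4246 + 0.3743i, |z|^2 = 0.3204
Iter 5: z = -0.2954 + 0.1612i, |z|^2 = 0.1133
Iter 6: z = -0.2743 + 0.3838i, |z|^2 = 0.2225
Iter 7: z = -0.4077 + 0.2686i, |z|^2 = 0.2383
Iter 8: z = -0.2415 + 0.2601i, |z|^2 = 0.1260
Iter 9: z = -0.3449 + 0.3534i, |z|^2 = 0.2439
Iter 10: z = -0.3415 + 0.2353i, |z|^2 = 0.1720

Answer: 11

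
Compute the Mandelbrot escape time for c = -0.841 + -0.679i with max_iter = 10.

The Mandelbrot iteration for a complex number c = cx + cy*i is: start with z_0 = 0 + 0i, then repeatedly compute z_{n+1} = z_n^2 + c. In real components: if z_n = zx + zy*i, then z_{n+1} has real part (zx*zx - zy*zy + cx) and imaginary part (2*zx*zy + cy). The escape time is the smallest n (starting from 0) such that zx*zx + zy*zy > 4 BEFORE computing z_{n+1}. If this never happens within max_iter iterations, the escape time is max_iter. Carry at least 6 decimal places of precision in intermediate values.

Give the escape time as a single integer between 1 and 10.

z_0 = 0 + 0i, c = -0.8410 + -0.6790i
Iter 1: z = -0.8410 + -0.6790i, |z|^2 = 1.1683
Iter 2: z = -0.5948 + 0.4631i, |z|^2 = 0.5682
Iter 3: z = -0.7017 + -1.2298i, |z|^2 = 2.0049
Iter 4: z = -1.8611 + 1.0470i, |z|^2 = 4.5599
Escaped at iteration 4

Answer: 4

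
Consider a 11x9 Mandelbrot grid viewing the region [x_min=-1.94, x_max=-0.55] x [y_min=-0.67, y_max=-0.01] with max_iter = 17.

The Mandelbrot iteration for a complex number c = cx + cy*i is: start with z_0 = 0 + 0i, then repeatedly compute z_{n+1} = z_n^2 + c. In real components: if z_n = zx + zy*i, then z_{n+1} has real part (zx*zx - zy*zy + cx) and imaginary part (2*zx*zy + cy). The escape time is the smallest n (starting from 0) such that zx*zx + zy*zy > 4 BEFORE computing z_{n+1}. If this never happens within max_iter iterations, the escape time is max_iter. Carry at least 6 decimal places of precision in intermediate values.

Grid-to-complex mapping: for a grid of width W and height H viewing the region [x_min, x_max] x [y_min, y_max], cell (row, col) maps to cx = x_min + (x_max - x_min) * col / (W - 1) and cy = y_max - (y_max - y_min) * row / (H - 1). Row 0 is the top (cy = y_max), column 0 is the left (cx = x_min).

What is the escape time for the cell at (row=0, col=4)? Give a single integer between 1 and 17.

z_0 = 0 + 0i, c = -1.3840 + -0.0100i
Iter 1: z = -1.3840 + -0.0100i, |z|^2 = 1.9156
Iter 2: z = 0.5314 + 0.0177i, |z|^2 = 0.2827
Iter 3: z = -1.1020 + 0.0088i, |z|^2 = 1.2144
Iter 4: z = -0.1697 + -0.0294i, |z|^2 = 0.0297
Iter 5: z = -1.3561 + -0.0000i, |z|^2 = 1.8389
Iter 6: z = 0.4549 + -0.0099i, |z|^2 = 0.2070
Iter 7: z = -1.1772 + -0.0190i, |z|^2 = 1.3861
Iter 8: z = 0.0014 + 0.0348i, |z|^2 = 0.0012
Iter 9: z = -1.3852 + -0.0099i, |z|^2 = 1.9189
Iter 10: z = 0.5347 + 0.0174i, |z|^2 = 0.2862
Iter 11: z = -1.0984 + 0.0086i, |z|^2 = 1.2065
Iter 12: z = -0.1776 + -0.0290i, |z|^2 = 0.0324
Iter 13: z = -1.3533 + 0.0003i, |z|^2 = 1.8314
Iter 14: z = 0.4474 + -0.0108i, |z|^2 = 0.2003
Iter 15: z = -1.1839 + -0.0197i, |z|^2 = 1.4021
Iter 16: z = 0.0173 + 0.0366i, |z|^2 = 0.0016

Answer: 17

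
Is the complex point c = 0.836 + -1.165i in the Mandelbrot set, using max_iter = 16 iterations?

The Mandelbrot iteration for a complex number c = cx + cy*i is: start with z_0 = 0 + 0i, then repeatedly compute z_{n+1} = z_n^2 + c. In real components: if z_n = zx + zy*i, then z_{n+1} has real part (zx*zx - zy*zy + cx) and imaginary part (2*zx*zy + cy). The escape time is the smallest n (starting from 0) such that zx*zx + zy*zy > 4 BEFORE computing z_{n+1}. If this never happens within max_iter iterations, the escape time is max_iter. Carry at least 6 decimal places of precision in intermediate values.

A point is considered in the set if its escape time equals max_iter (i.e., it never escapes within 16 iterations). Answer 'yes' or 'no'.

z_0 = 0 + 0i, c = 0.8360 + -1.1650i
Iter 1: z = 0.8360 + -1.1650i, |z|^2 = 2.0561
Iter 2: z = 0.1777 + -3.1129i, |z|^2 = 9.7216
Escaped at iteration 2

Answer: no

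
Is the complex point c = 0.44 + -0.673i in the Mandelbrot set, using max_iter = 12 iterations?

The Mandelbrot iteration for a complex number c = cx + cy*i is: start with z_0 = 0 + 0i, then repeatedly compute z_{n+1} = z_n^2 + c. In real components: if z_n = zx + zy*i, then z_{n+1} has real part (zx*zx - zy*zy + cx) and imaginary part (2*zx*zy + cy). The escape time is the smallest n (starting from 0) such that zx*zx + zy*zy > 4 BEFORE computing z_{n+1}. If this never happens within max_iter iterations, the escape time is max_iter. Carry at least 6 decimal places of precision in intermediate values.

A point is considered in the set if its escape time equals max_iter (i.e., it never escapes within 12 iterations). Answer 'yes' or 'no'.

Answer: no

Derivation:
z_0 = 0 + 0i, c = 0.4400 + -0.6730i
Iter 1: z = 0.4400 + -0.6730i, |z|^2 = 0.6465
Iter 2: z = 0.1807 + -1.2652i, |z|^2 = 1.6335
Iter 3: z = -1.1282 + -1.1302i, |z|^2 = 2.5501
Iter 4: z = 0.4355 + 1.8771i, |z|^2 = 3.7133
Iter 5: z = -2.8939 + 0.9620i, |z|^2 = 9.3003
Escaped at iteration 5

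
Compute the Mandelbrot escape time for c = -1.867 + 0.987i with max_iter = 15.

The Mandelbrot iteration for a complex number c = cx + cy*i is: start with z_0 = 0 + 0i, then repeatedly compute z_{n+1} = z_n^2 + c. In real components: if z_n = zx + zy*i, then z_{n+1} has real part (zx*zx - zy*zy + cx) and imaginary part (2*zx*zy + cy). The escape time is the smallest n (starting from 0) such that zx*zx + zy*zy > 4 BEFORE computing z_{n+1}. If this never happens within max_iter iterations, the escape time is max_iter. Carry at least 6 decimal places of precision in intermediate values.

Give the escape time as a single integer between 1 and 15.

z_0 = 0 + 0i, c = -1.8670 + 0.9870i
Iter 1: z = -1.8670 + 0.9870i, |z|^2 = 4.4599
Escaped at iteration 1

Answer: 1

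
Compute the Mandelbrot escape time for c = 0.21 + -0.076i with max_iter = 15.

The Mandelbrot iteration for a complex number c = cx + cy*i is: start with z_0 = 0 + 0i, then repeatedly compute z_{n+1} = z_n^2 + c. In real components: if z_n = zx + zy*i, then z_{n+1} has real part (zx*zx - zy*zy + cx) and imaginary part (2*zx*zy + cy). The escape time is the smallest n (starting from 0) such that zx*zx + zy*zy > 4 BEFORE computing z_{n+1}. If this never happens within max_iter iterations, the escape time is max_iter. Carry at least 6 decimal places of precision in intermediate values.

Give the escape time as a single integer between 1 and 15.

Answer: 15

Derivation:
z_0 = 0 + 0i, c = 0.2100 + -0.0760i
Iter 1: z = 0.2100 + -0.0760i, |z|^2 = 0.0499
Iter 2: z = 0.2483 + -0.1079i, |z|^2 = 0.0733
Iter 3: z = 0.2600 + -0.1296i, |z|^2 = 0.0844
Iter 4: z = 0.2608 + -0.1434i, |z|^2 = 0.0886
Iter 5: z = 0.2575 + -0.1508i, |z|^2 = 0.0890
Iter 6: z = 0.2535 + -0.1536i, |z|^2 = 0.0879
Iter 7: z = 0.2507 + -0.1539i, |z|^2 = 0.0865
Iter 8: z = 0.2491 + -0.1532i, |z|^2 = 0.0855
Iter 9: z = 0.2486 + -0.1523i, |z|^2 = 0.0850
Iter 10: z = 0.2486 + -0.1517i, |z|^2 = 0.0848
Iter 11: z = 0.2488 + -0.1514i, |z|^2 = 0.0848
Iter 12: z = 0.2490 + -0.1514i, |z|^2 = 0.0849
Iter 13: z = 0.2491 + -0.1514i, |z|^2 = 0.0849
Iter 14: z = 0.2491 + -0.1514i, |z|^2 = 0.0850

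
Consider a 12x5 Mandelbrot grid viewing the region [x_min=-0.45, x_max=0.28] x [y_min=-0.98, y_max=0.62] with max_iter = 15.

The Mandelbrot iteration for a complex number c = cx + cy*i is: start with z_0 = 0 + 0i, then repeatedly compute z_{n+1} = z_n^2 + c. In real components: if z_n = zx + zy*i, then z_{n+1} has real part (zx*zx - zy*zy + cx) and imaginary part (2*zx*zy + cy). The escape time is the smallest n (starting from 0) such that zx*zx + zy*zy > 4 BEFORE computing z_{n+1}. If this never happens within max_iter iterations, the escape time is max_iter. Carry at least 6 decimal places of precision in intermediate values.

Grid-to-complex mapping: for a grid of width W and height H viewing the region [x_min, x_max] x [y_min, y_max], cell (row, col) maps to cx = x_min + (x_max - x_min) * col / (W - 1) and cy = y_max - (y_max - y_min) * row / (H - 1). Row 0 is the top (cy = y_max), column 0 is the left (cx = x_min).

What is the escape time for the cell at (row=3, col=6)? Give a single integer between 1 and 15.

Answer: 15

Derivation:
z_0 = 0 + 0i, c = -0.0518 + -0.5800i
Iter 1: z = -0.0518 + -0.5800i, |z|^2 = 0.3391
Iter 2: z = -0.3855 + -0.5199i, |z|^2 = 0.4189
Iter 3: z = -0.1735 + -0.1791i, |z|^2 = 0.0622
Iter 4: z = -0.0538 + -0.5179i, |z|^2 = 0.2711
Iter 5: z = -0.3171 + -0.5243i, |z|^2 = 0.3754
Iter 6: z = -0.2261 + -0.2475i, |z|^2 = 0.1124
Iter 7: z = -0.0620 + -0.4681i, |z|^2 = 0.2229
Iter 8: z = -0.2671 + -0.5220i, |z|^2 = 0.3438
Iter 9: z = -0.2530 + -0.3012i, |z|^2 = 0.1547
Iter 10: z = -0.0785 + -0.4276i, |z|^2 = 0.1890
Iter 11: z = -0.2285 + -0.5128i, |z|^2 = 0.3152
Iter 12: z = -0.2626 + -0.3456i, |z|^2 = 0.1884
Iter 13: z = -0.1023 + -0.3985i, |z|^2 = 0.1692
Iter 14: z = -0.2001 + -0.4985i, |z|^2 = 0.2885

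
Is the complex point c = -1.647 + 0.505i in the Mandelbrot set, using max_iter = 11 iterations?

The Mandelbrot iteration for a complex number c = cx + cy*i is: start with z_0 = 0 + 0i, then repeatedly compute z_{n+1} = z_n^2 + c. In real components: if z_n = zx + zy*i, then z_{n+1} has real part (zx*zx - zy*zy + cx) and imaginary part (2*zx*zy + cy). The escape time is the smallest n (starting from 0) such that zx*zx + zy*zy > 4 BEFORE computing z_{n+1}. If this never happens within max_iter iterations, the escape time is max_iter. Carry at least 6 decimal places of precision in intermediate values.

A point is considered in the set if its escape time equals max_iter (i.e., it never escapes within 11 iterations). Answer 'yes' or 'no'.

z_0 = 0 + 0i, c = -1.6470 + 0.5050i
Iter 1: z = -1.6470 + 0.5050i, |z|^2 = 2.9676
Iter 2: z = 0.8106 + -1.1585i, |z|^2 = 1.9991
Iter 3: z = -2.3320 + -1.3731i, |z|^2 = 7.3236
Escaped at iteration 3

Answer: no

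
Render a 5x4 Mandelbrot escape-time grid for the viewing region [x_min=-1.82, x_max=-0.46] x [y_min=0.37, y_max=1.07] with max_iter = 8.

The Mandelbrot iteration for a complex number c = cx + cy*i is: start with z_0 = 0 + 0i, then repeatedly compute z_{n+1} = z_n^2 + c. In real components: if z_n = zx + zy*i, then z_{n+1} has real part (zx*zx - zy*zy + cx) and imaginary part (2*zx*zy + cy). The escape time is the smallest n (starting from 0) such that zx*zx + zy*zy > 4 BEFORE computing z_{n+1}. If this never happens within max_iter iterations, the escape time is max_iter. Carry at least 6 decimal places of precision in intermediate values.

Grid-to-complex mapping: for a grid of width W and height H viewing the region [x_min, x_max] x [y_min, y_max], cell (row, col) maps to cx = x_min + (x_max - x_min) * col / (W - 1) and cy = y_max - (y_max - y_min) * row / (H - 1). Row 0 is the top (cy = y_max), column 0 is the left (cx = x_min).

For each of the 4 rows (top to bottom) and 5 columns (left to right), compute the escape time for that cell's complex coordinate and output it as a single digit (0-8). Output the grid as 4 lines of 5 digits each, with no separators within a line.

Answer: 12334
13345
33458
34788

Derivation:
(row=0, col=0): c = -1.8200 + 1.0700i → escape time 1
(row=0, col=1): c = -1.4800 + 1.0700i → escape time 2
(row=0, col=2): c = -1.1400 + 1.0700i → escape time 3
(row=0, col=3): c = -0.8000 + 1.0700i → escape time 3
(row=0, col=4): c = -0.4600 + 1.0700i → escape time 4
(row=1, col=0): c = -1.8200 + 0.8367i → escape time 1
(row=1, col=1): c = -1.4800 + 0.8367i → escape time 3
(row=1, col=2): c = -1.1400 + 0.8367i → escape time 3
(row=1, col=3): c = -0.8000 + 0.8367i → escape time 4
(row=1, col=4): c = -0.4600 + 0.8367i → escape time 5
(row=2, col=0): c = -1.8200 + 0.6033i → escape time 3
(row=2, col=1): c = -1.4800 + 0.6033i → escape time 3
(row=2, col=2): c = -1.1400 + 0.6033i → escape time 4
(row=2, col=3): c = -0.8000 + 0.6033i → escape time 5
(row=2, col=4): c = -0.4600 + 0.6033i → escape time 8
(row=3, col=0): c = -1.8200 + 0.3700i → escape time 3
(row=3, col=1): c = -1.4800 + 0.3700i → escape time 4
(row=3, col=2): c = -1.1400 + 0.3700i → escape time 7
(row=3, col=3): c = -0.8000 + 0.3700i → escape time 8
(row=3, col=4): c = -0.4600 + 0.3700i → escape time 8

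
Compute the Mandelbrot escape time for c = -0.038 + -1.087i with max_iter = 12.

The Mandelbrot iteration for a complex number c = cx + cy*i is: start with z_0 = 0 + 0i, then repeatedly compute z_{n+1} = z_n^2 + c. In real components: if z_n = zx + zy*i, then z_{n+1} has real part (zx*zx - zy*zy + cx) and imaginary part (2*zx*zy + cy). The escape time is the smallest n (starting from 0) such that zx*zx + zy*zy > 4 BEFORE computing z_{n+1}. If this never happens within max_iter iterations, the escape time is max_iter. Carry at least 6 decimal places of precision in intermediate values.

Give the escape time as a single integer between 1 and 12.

Answer: 5

Derivation:
z_0 = 0 + 0i, c = -0.0380 + -1.0870i
Iter 1: z = -0.0380 + -1.0870i, |z|^2 = 1.1830
Iter 2: z = -1.2181 + -1.0044i, |z|^2 = 2.4926
Iter 3: z = 0.4370 + 1.3599i, |z|^2 = 2.0404
Iter 4: z = -1.6964 + 0.1017i, |z|^2 = 2.8882
Iter 5: z = 2.8296 + -1.4320i, |z|^2 = 10.0570
Escaped at iteration 5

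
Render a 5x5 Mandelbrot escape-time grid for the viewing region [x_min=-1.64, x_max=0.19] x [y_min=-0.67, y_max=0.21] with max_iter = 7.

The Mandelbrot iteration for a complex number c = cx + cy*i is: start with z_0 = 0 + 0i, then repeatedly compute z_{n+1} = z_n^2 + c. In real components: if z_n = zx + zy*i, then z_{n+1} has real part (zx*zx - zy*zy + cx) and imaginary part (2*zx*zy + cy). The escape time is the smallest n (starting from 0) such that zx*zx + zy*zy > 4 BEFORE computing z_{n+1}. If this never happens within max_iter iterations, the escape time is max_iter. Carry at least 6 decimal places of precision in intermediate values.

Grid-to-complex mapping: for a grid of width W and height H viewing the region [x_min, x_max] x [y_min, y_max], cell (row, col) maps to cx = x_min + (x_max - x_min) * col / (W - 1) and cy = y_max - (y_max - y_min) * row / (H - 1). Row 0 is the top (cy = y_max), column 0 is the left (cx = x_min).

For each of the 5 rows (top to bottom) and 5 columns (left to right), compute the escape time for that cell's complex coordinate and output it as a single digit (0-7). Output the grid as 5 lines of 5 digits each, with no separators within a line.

(row=0, col=0): c = -1.6400 + 0.2100i → escape time 4
(row=0, col=1): c = -1.1825 + 0.2100i → escape time 7
(row=0, col=2): c = -0.7250 + 0.2100i → escape time 7
(row=0, col=3): c = -0.2675 + 0.2100i → escape time 7
(row=0, col=4): c = 0.1900 + 0.2100i → escape time 7
(row=1, col=0): c = -1.6400 + -0.0100i → escape time 7
(row=1, col=1): c = -1.1825 + -0.0100i → escape time 7
(row=1, col=2): c = -0.7250 + -0.0100i → escape time 7
(row=1, col=3): c = -0.2675 + -0.0100i → escape time 7
(row=1, col=4): c = 0.1900 + -0.0100i → escape time 7
(row=2, col=0): c = -1.6400 + -0.2300i → escape time 4
(row=2, col=1): c = -1.1825 + -0.2300i → escape time 7
(row=2, col=2): c = -0.7250 + -0.2300i → escape time 7
(row=2, col=3): c = -0.2675 + -0.2300i → escape time 7
(row=2, col=4): c = 0.1900 + -0.2300i → escape time 7
(row=3, col=0): c = -1.6400 + -0.4500i → escape time 3
(row=3, col=1): c = -1.1825 + -0.4500i → escape time 6
(row=3, col=2): c = -0.7250 + -0.4500i → escape time 7
(row=3, col=3): c = -0.2675 + -0.4500i → escape time 7
(row=3, col=4): c = 0.1900 + -0.4500i → escape time 7
(row=4, col=0): c = -1.6400 + -0.6700i → escape time 3
(row=4, col=1): c = -1.1825 + -0.6700i → escape time 3
(row=4, col=2): c = -0.7250 + -0.6700i → escape time 5
(row=4, col=3): c = -0.2675 + -0.6700i → escape time 7
(row=4, col=4): c = 0.1900 + -0.6700i → escape time 7

Answer: 47777
77777
47777
36777
33577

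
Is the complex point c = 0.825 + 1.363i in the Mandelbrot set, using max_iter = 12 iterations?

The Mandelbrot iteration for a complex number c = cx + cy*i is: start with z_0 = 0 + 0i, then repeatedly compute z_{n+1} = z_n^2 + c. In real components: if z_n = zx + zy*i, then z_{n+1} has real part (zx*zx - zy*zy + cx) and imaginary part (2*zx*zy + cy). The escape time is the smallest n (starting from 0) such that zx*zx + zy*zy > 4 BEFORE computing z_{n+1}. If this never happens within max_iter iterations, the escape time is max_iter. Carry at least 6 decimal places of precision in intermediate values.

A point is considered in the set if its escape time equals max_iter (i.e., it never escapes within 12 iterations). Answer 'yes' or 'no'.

Answer: no

Derivation:
z_0 = 0 + 0i, c = 0.8250 + 1.3630i
Iter 1: z = 0.8250 + 1.3630i, |z|^2 = 2.5384
Iter 2: z = -0.3521 + 3.6119i, |z|^2 = 13.1702
Escaped at iteration 2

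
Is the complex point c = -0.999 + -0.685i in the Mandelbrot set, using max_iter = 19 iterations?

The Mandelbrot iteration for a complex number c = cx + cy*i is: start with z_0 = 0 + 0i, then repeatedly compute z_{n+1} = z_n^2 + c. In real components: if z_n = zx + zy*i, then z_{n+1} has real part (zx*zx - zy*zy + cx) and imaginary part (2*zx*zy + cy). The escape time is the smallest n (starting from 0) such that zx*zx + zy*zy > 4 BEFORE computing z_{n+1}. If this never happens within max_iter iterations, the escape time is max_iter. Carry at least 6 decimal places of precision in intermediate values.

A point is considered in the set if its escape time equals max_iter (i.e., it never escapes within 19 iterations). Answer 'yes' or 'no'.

Answer: no

Derivation:
z_0 = 0 + 0i, c = -0.9990 + -0.6850i
Iter 1: z = -0.9990 + -0.6850i, |z|^2 = 1.4672
Iter 2: z = -0.4702 + 0.6836i, |z|^2 = 0.6885
Iter 3: z = -1.2452 + -1.3279i, |z|^2 = 3.3140
Iter 4: z = -1.2117 + 2.6222i, |z|^2 = 8.3440
Escaped at iteration 4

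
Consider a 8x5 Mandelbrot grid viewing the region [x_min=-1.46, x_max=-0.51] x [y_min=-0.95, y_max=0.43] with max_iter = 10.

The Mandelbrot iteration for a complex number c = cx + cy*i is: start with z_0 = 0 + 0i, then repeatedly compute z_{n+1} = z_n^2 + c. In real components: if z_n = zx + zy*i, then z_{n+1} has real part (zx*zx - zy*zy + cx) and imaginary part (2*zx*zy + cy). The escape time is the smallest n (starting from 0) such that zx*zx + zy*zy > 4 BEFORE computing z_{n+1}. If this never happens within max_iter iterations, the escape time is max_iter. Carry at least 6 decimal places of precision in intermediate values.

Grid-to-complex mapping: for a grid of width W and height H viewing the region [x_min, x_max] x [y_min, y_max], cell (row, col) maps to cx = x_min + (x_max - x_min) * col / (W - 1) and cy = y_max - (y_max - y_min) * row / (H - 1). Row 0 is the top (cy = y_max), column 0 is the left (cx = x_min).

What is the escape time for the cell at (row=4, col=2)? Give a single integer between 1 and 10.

Answer: 3

Derivation:
z_0 = 0 + 0i, c = -1.1886 + -0.9500i
Iter 1: z = -1.1886 + -0.9500i, |z|^2 = 2.3152
Iter 2: z = -0.6784 + 1.3083i, |z|^2 = 2.1718
Iter 3: z = -2.4400 + -2.7250i, |z|^2 = 13.3792
Escaped at iteration 3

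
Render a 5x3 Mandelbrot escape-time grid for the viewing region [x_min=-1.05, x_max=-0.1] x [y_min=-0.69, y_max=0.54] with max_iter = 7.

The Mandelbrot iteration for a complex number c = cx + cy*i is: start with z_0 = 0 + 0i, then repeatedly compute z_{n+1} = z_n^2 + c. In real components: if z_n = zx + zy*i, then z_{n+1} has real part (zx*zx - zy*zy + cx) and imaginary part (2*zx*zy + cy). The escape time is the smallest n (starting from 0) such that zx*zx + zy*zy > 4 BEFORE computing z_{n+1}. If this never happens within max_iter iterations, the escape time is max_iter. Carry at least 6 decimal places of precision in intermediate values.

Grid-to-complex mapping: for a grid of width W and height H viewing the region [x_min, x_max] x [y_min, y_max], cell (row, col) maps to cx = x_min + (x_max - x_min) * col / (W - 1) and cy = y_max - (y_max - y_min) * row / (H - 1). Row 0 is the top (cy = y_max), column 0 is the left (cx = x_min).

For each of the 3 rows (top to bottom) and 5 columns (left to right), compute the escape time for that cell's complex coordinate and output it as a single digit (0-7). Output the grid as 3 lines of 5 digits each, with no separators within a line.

(row=0, col=0): c = -1.0500 + 0.5400i → escape time 5
(row=0, col=1): c = -0.8125 + 0.5400i → escape time 6
(row=0, col=2): c = -0.5750 + 0.5400i → escape time 7
(row=0, col=3): c = -0.3375 + 0.5400i → escape time 7
(row=0, col=4): c = -0.1000 + 0.5400i → escape time 7
(row=1, col=0): c = -1.0500 + -0.0750i → escape time 7
(row=1, col=1): c = -0.8125 + -0.0750i → escape time 7
(row=1, col=2): c = -0.5750 + -0.0750i → escape time 7
(row=1, col=3): c = -0.3375 + -0.0750i → escape time 7
(row=1, col=4): c = -0.1000 + -0.0750i → escape time 7
(row=2, col=0): c = -1.0500 + -0.6900i → escape time 4
(row=2, col=1): c = -0.8125 + -0.6900i → escape time 4
(row=2, col=2): c = -0.5750 + -0.6900i → escape time 7
(row=2, col=3): c = -0.3375 + -0.6900i → escape time 7
(row=2, col=4): c = -0.1000 + -0.6900i → escape time 7

Answer: 56777
77777
44777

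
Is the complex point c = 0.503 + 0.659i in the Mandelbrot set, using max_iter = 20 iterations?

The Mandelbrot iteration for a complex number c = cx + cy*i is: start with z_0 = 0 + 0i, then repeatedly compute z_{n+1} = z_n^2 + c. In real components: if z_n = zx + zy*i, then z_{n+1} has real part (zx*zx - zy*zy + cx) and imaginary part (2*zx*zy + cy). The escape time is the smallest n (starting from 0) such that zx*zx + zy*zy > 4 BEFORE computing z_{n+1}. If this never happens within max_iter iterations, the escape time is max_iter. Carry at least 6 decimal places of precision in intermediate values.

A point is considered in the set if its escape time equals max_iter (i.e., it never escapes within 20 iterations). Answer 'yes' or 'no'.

z_0 = 0 + 0i, c = 0.5030 + 0.6590i
Iter 1: z = 0.5030 + 0.6590i, |z|^2 = 0.6873
Iter 2: z = 0.3217 + 1.3220i, |z|^2 = 1.8511
Iter 3: z = -1.1411 + 1.5096i, |z|^2 = 3.5810
Iter 4: z = -0.4739 + -2.7861i, |z|^2 = 7.9870
Escaped at iteration 4

Answer: no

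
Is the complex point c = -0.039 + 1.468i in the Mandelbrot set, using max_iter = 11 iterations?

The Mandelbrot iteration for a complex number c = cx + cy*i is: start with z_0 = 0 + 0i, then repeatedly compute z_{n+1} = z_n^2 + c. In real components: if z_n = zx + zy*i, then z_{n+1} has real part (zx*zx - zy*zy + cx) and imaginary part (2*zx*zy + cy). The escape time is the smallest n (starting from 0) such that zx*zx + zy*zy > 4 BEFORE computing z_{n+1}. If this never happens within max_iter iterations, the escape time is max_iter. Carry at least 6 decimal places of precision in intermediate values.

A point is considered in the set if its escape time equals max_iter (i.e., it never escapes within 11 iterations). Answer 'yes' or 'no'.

Answer: no

Derivation:
z_0 = 0 + 0i, c = -0.0390 + 1.4680i
Iter 1: z = -0.0390 + 1.4680i, |z|^2 = 2.1565
Iter 2: z = -2.1925 + 1.3535i, |z|^2 = 6.6390
Escaped at iteration 2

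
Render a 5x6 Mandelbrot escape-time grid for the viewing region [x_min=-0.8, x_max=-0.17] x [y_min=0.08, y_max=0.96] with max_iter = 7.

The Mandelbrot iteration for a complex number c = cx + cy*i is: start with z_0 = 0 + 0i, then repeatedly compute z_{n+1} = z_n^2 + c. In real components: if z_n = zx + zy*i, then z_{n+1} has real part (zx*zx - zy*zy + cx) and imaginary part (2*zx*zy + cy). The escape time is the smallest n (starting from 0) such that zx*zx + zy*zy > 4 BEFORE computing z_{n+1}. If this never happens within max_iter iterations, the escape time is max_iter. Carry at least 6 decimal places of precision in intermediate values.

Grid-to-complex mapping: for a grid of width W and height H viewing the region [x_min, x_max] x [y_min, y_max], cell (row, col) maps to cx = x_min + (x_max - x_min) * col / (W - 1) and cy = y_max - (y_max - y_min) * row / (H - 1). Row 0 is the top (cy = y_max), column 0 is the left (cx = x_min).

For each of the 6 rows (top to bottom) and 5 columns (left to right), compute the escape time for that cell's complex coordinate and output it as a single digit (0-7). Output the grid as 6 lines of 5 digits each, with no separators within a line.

(row=0, col=0): c = -0.8000 + 0.9600i → escape time 3
(row=0, col=1): c = -0.6425 + 0.9600i → escape time 4
(row=0, col=2): c = -0.4850 + 0.9600i → escape time 4
(row=0, col=3): c = -0.3275 + 0.9600i → escape time 5
(row=0, col=4): c = -0.1700 + 0.9600i → escape time 7
(row=1, col=0): c = -0.8000 + 0.7840i → escape time 4
(row=1, col=1): c = -0.6425 + 0.7840i → escape time 4
(row=1, col=2): c = -0.4850 + 0.7840i → escape time 6
(row=1, col=3): c = -0.3275 + 0.7840i → escape time 7
(row=1, col=4): c = -0.1700 + 0.7840i → escape time 7
(row=2, col=0): c = -0.8000 + 0.6080i → escape time 5
(row=2, col=1): c = -0.6425 + 0.6080i → escape time 7
(row=2, col=2): c = -0.4850 + 0.6080i → escape time 7
(row=2, col=3): c = -0.3275 + 0.6080i → escape time 7
(row=2, col=4): c = -0.1700 + 0.6080i → escape time 7
(row=3, col=0): c = -0.8000 + 0.4320i → escape time 7
(row=3, col=1): c = -0.6425 + 0.4320i → escape time 7
(row=3, col=2): c = -0.4850 + 0.4320i → escape time 7
(row=3, col=3): c = -0.3275 + 0.4320i → escape time 7
(row=3, col=4): c = -0.1700 + 0.4320i → escape time 7
(row=4, col=0): c = -0.8000 + 0.2560i → escape time 7
(row=4, col=1): c = -0.6425 + 0.2560i → escape time 7
(row=4, col=2): c = -0.4850 + 0.2560i → escape time 7
(row=4, col=3): c = -0.3275 + 0.2560i → escape time 7
(row=4, col=4): c = -0.1700 + 0.2560i → escape time 7
(row=5, col=0): c = -0.8000 + 0.0800i → escape time 7
(row=5, col=1): c = -0.6425 + 0.0800i → escape time 7
(row=5, col=2): c = -0.4850 + 0.0800i → escape time 7
(row=5, col=3): c = -0.3275 + 0.0800i → escape time 7
(row=5, col=4): c = -0.1700 + 0.0800i → escape time 7

Answer: 34457
44677
57777
77777
77777
77777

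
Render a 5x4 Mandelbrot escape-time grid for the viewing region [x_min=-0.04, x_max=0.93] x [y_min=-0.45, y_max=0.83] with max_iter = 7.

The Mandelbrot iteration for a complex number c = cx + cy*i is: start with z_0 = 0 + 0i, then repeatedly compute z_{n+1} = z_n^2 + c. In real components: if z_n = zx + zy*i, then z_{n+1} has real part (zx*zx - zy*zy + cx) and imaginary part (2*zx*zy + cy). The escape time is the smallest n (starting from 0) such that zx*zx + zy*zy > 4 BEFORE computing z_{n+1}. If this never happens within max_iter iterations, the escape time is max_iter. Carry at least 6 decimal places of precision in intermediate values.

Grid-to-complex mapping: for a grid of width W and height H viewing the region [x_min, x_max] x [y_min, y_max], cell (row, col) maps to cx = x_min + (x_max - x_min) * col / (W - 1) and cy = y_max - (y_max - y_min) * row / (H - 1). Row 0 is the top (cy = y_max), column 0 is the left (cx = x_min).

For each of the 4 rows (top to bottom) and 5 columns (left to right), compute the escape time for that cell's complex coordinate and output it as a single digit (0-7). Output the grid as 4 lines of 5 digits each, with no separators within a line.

(row=0, col=0): c = -0.0400 + 0.8300i → escape time 7
(row=0, col=1): c = 0.2025 + 0.8300i → escape time 5
(row=0, col=2): c = 0.4450 + 0.8300i → escape time 3
(row=0, col=3): c = 0.6875 + 0.8300i → escape time 2
(row=0, col=4): c = 0.9300 + 0.8300i → escape time 2
(row=1, col=0): c = -0.0400 + 0.4033i → escape time 7
(row=1, col=1): c = 0.2025 + 0.4033i → escape time 7
(row=1, col=2): c = 0.4450 + 0.4033i → escape time 7
(row=1, col=3): c = 0.6875 + 0.4033i → escape time 3
(row=1, col=4): c = 0.9300 + 0.4033i → escape time 3
(row=2, col=0): c = -0.0400 + -0.0233i → escape time 7
(row=2, col=1): c = 0.2025 + -0.0233i → escape time 7
(row=2, col=2): c = 0.4450 + -0.0233i → escape time 6
(row=2, col=3): c = 0.6875 + -0.0233i → escape time 3
(row=2, col=4): c = 0.9300 + -0.0233i → escape time 3
(row=3, col=0): c = -0.0400 + -0.4500i → escape time 7
(row=3, col=1): c = 0.2025 + -0.4500i → escape time 7
(row=3, col=2): c = 0.4450 + -0.4500i → escape time 6
(row=3, col=3): c = 0.6875 + -0.4500i → escape time 3
(row=3, col=4): c = 0.9300 + -0.4500i → escape time 2

Answer: 75322
77733
77633
77632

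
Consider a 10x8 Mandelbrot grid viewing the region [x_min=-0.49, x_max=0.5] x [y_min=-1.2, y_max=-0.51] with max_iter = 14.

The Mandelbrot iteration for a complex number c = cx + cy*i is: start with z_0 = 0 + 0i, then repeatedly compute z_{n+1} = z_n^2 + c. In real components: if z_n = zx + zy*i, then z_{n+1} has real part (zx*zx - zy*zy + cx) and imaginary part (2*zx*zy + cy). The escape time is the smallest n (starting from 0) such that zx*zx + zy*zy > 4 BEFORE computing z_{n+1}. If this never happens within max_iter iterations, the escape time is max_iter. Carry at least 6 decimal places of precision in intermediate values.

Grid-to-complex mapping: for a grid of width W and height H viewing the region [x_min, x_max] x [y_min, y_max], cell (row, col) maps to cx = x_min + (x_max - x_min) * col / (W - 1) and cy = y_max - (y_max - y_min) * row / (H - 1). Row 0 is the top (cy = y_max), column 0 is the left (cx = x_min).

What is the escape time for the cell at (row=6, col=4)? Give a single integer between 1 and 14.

z_0 = 0 + 0i, c = -0.0500 + -1.1014i
Iter 1: z = -0.0500 + -1.1014i, |z|^2 = 1.2156
Iter 2: z = -1.2606 + -0.9913i, |z|^2 = 2.5719
Iter 3: z = 0.5566 + 1.3979i, |z|^2 = 2.2639
Iter 4: z = -1.6943 + 0.4546i, |z|^2 = 3.0774
Iter 5: z = 2.6140 + -2.6420i, |z|^2 = 13.8134
Escaped at iteration 5

Answer: 5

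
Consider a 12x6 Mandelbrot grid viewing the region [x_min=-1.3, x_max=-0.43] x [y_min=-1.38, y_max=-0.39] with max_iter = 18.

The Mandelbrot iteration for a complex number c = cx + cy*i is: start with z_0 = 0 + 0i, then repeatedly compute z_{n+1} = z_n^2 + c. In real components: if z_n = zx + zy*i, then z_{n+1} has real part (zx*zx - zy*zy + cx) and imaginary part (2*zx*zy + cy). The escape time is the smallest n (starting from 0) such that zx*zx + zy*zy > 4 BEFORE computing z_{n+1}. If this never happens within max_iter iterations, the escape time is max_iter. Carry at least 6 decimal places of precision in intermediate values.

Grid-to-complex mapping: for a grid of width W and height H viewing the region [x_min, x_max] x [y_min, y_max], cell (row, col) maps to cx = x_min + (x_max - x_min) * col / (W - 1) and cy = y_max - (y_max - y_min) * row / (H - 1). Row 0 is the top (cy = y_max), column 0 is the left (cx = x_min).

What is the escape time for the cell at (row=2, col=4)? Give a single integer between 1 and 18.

Answer: 3

Derivation:
z_0 = 0 + 0i, c = -0.9836 + -0.7860i
Iter 1: z = -0.9836 + -0.7860i, |z|^2 = 1.5853
Iter 2: z = -0.6339 + 0.7603i, |z|^2 = 0.9798
Iter 3: z = -1.1598 + -1.7499i, |z|^2 = 4.4073
Escaped at iteration 3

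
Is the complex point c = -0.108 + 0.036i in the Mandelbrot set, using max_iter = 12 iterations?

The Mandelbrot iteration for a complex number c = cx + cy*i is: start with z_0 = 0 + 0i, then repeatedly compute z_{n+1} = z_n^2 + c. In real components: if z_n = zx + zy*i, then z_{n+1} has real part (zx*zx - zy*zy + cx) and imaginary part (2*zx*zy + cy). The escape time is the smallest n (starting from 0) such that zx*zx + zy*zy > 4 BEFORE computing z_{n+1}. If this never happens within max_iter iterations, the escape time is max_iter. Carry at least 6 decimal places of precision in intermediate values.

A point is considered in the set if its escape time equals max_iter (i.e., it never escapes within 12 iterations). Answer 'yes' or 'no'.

z_0 = 0 + 0i, c = -0.1080 + 0.0360i
Iter 1: z = -0.1080 + 0.0360i, |z|^2 = 0.0130
Iter 2: z = -0.0976 + 0.0282i, |z|^2 = 0.0103
Iter 3: z = -0.0993 + 0.0305i, |z|^2 = 0.0108
Iter 4: z = -0.0991 + 0.0299i, |z|^2 = 0.0107
Iter 5: z = -0.0991 + 0.0301i, |z|^2 = 0.0107
Iter 6: z = -0.0991 + 0.0300i, |z|^2 = 0.0107
Iter 7: z = -0.0991 + 0.0300i, |z|^2 = 0.0107
Iter 8: z = -0.0991 + 0.0300i, |z|^2 = 0.0107
Iter 9: z = -0.0991 + 0.0300i, |z|^2 = 0.0107
Iter 10: z = -0.0991 + 0.0300i, |z|^2 = 0.0107
Iter 11: z = -0.0991 + 0.0300i, |z|^2 = 0.0107
Did not escape in 12 iterations → in set

Answer: yes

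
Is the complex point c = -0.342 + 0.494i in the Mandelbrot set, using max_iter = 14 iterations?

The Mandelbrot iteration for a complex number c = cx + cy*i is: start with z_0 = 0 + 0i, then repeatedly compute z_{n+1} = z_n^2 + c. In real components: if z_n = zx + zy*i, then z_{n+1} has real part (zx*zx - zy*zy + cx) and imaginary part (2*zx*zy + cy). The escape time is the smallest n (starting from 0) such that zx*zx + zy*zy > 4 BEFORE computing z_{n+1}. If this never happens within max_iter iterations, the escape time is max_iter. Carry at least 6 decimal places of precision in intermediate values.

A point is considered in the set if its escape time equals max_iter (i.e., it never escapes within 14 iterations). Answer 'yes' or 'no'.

Answer: yes

Derivation:
z_0 = 0 + 0i, c = -0.3420 + 0.4940i
Iter 1: z = -0.3420 + 0.4940i, |z|^2 = 0.3610
Iter 2: z = -0.4691 + 0.1561i, |z|^2 = 0.2444
Iter 3: z = -0.1463 + 0.3476i, |z|^2 = 0.1422
Iter 4: z = -0.4414 + 0.3923i, |z|^2 = 0.3487
Iter 5: z = -0.3011 + 0.1477i, |z|^2 = 0.1125
Iter 6: z = -0.2732 + 0.4051i, |z|^2 = 0.2387
Iter 7: z = -0.4314 + 0.2727i, |z|^2 = 0.2605
Iter 8: z = -0.2302 + 0.2587i, |z|^2 = 0.1199
Iter 9: z = -0.3559 + 0.3749i, |z|^2 = 0.2672
Iter 10: z = -0.3559 + 0.2271i, |z|^2 = 0.1782
Iter 11: z = -0.2670 + 0.3323i, |z|^2 = 0.1817
Iter 12: z = -0.3812 + 0.3166i, |z|^2 = 0.2455
Iter 13: z = -0.2969 + 0.2527i, |z|^2 = 0.1520
Did not escape in 14 iterations → in set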